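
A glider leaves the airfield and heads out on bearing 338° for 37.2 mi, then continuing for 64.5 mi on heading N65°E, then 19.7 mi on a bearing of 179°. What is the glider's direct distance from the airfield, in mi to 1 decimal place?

61.5 mi

Leg 1 (338°, 37.2 mi): east 37.2 sin 338° = -13.94, north 37.2 cos 338° = 34.49
Leg 2 (N65°E, 64.5 mi): east 64.5 sin 65° = 58.46, north 64.5 cos 65° = 27.26
Leg 3 (179°, 19.7 mi): east 19.7 sin 179° = 0.34, north 19.7 cos 179° = -19.70
Net: 44.87 east, 42.05 north. Distance = √((44.87)² + (42.05)²) = 61.493 mi.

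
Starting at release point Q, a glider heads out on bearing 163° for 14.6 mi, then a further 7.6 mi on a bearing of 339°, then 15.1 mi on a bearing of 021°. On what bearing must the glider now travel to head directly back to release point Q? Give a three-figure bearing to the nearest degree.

Leg 1 (163°, 14.6 mi): east 14.6 sin 163° = 4.27, north 14.6 cos 163° = -13.96
Leg 2 (339°, 7.6 mi): east 7.6 sin 339° = -2.72, north 7.6 cos 339° = 7.10
Leg 3 (021°, 15.1 mi): east 15.1 sin 21° = 5.41, north 15.1 cos 21° = 14.10
Net displacement: 6.96 east, 7.23 north. Direction back to start is (-6.96, -7.23): bearing = atan2(-6.96, -7.23) mod 360° = 223.89° ≈ 224°.

224°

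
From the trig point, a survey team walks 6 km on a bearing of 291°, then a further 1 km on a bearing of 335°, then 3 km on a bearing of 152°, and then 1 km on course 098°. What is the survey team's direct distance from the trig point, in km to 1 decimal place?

Leg 1 (291°, 6 km): east 6 sin 291° = -5.60, north 6 cos 291° = 2.15
Leg 2 (335°, 1 km): east 1 sin 335° = -0.42, north 1 cos 335° = 0.91
Leg 3 (152°, 3 km): east 3 sin 152° = 1.41, north 3 cos 152° = -2.65
Leg 4 (098°, 1 km): east 1 sin 98° = 0.99, north 1 cos 98° = -0.14
Net: -3.63 east, 0.27 north. Distance = √((-3.63)² + (0.27)²) = 3.635 km.

3.6 km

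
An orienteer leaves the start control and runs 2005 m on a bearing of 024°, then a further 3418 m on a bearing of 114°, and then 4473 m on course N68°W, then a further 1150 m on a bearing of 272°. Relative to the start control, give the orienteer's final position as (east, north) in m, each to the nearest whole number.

Leg 1 (024°, 2005 m): east 2005 sin 24° = 815.51, north 2005 cos 24° = 1831.66
Leg 2 (114°, 3418 m): east 3418 sin 114° = 3122.50, north 3418 cos 114° = -1390.23
Leg 3 (N68°W, 4473 m): east 4473 sin 292° = -4147.29, north 4473 cos 292° = 1675.62
Leg 4 (272°, 1150 m): east 1150 sin 272° = -1149.30, north 1150 cos 272° = 40.13
Summing: -1358.59 m east, 2157.18 m north → (-1359, 2157).

(-1359, 2157)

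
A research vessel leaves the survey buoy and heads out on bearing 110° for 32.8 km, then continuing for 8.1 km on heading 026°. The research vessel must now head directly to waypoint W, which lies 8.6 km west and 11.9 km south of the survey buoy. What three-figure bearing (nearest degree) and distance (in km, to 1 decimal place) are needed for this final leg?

Leg 1 (110°, 32.8 km): east 32.8 sin 110° = 30.82, north 32.8 cos 110° = -11.22
Leg 2 (026°, 8.1 km): east 8.1 sin 26° = 3.55, north 8.1 cos 26° = 7.28
Current position: (34.37, -3.94). Target: (-8.6, -11.9). Remaining: Δeast = -42.97, Δnorth = -7.96.
Bearing = atan2(-42.97, -7.96) mod 360° = 259.50°; distance = √((-42.97)² + (-7.96)²) = 43.704 km.

260°, 43.7 km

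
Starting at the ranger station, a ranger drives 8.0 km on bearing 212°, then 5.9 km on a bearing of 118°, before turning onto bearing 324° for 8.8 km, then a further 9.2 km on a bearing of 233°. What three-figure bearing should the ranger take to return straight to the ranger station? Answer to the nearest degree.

055°

Leg 1 (212°, 8.0 km): east 8.0 sin 212° = -4.24, north 8.0 cos 212° = -6.78
Leg 2 (118°, 5.9 km): east 5.9 sin 118° = 5.21, north 5.9 cos 118° = -2.77
Leg 3 (324°, 8.8 km): east 8.8 sin 324° = -5.17, north 8.8 cos 324° = 7.12
Leg 4 (233°, 9.2 km): east 9.2 sin 233° = -7.35, north 9.2 cos 233° = -5.54
Net displacement: -11.55 east, -7.97 north. Direction back to start is (11.55, 7.97): bearing = atan2(11.55, 7.97) mod 360° = 55.39° ≈ 055°.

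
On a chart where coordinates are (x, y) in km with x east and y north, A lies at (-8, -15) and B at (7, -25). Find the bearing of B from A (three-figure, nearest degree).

Δeast = 7 − -8 = 15.00; Δnorth = -25 − -15 = -10.00.
Bearing = atan2(Δeast, Δnorth) mod 360° = 123.69° ≈ 124°.

124°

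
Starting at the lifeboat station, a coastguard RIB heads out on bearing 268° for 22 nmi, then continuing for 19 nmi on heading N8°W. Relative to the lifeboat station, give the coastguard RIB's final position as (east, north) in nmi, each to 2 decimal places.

(-24.63, 18.05)

Leg 1 (268°, 22 nmi): east 22 sin 268° = -21.99, north 22 cos 268° = -0.77
Leg 2 (N8°W, 19 nmi): east 19 sin 352° = -2.64, north 19 cos 352° = 18.82
Summing: -24.63 nmi east, 18.05 nmi north → (-24.63, 18.05).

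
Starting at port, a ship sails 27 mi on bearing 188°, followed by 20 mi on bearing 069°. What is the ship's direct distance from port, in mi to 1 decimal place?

Leg 1 (188°, 27 mi): east 27 sin 188° = -3.76, north 27 cos 188° = -26.74
Leg 2 (069°, 20 mi): east 20 sin 69° = 18.67, north 20 cos 69° = 7.17
Net: 14.91 east, -19.57 north. Distance = √((14.91)² + (-19.57)²) = 24.605 mi.

24.6 mi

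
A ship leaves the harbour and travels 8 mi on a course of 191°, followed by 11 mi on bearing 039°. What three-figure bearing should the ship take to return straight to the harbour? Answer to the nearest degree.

263°

Leg 1 (191°, 8 mi): east 8 sin 191° = -1.53, north 8 cos 191° = -7.85
Leg 2 (039°, 11 mi): east 11 sin 39° = 6.92, north 11 cos 39° = 8.55
Net displacement: 5.40 east, 0.70 north. Direction back to start is (-5.40, -0.70): bearing = atan2(-5.40, -0.70) mod 360° = 262.65° ≈ 263°.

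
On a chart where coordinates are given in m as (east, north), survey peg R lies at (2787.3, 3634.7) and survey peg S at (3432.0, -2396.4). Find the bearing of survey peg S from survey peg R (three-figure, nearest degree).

174°

Δeast = 3432.0 − 2787.3 = 644.70; Δnorth = -2396.4 − 3634.7 = -6031.10.
Bearing = atan2(Δeast, Δnorth) mod 360° = 173.90° ≈ 174°.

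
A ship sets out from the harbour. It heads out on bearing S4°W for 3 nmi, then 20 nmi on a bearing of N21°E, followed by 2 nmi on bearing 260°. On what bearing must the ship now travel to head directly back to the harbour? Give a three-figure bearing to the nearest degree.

Leg 1 (S4°W, 3 nmi): east 3 sin 184° = -0.21, north 3 cos 184° = -2.99
Leg 2 (N21°E, 20 nmi): east 20 sin 21° = 7.17, north 20 cos 21° = 18.67
Leg 3 (260°, 2 nmi): east 2 sin 260° = -1.97, north 2 cos 260° = -0.35
Net displacement: 4.99 east, 15.33 north. Direction back to start is (-4.99, -15.33): bearing = atan2(-4.99, -15.33) mod 360° = 198.02° ≈ 198°.

198°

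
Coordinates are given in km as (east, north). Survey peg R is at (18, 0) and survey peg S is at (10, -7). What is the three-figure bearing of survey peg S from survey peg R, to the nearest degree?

Δeast = 10 − 18 = -8.00; Δnorth = -7 − 0 = -7.00.
Bearing = atan2(Δeast, Δnorth) mod 360° = 228.81° ≈ 229°.

229°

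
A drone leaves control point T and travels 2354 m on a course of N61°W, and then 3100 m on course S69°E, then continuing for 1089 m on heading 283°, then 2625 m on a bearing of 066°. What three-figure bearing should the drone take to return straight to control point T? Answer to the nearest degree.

238°

Leg 1 (N61°W, 2354 m): east 2354 sin 299° = -2058.85, north 2354 cos 299° = 1141.24
Leg 2 (S69°E, 3100 m): east 3100 sin 111° = 2894.10, north 3100 cos 111° = -1110.94
Leg 3 (283°, 1089 m): east 1089 sin 283° = -1061.09, north 1089 cos 283° = 244.97
Leg 4 (066°, 2625 m): east 2625 sin 66° = 2398.06, north 2625 cos 66° = 1067.68
Net displacement: 2172.21 east, 1342.96 north. Direction back to start is (-2172.21, -1342.96): bearing = atan2(-2172.21, -1342.96) mod 360° = 238.27° ≈ 238°.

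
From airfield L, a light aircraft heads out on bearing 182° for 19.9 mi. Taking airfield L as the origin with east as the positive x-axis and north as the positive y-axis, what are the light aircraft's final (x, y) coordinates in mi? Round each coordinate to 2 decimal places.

Leg 1 (182°, 19.9 mi): east 19.9 sin 182° = -0.69, north 19.9 cos 182° = -19.89
Summing: -0.69 mi east, -19.89 mi north → (-0.69, -19.89).

(-0.69, -19.89)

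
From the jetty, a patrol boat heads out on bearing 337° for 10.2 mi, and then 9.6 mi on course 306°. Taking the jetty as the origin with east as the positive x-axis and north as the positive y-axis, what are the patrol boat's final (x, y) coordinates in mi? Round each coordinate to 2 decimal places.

(-11.75, 15.03)

Leg 1 (337°, 10.2 mi): east 10.2 sin 337° = -3.99, north 10.2 cos 337° = 9.39
Leg 2 (306°, 9.6 mi): east 9.6 sin 306° = -7.77, north 9.6 cos 306° = 5.64
Summing: -11.75 mi east, 15.03 mi north → (-11.75, 15.03).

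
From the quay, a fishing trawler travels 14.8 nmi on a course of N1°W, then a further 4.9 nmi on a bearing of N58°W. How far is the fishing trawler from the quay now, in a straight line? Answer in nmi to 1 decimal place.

Leg 1 (N1°W, 14.8 nmi): east 14.8 sin 359° = -0.26, north 14.8 cos 359° = 14.80
Leg 2 (N58°W, 4.9 nmi): east 4.9 sin 302° = -4.16, north 4.9 cos 302° = 2.60
Net: -4.41 east, 17.39 north. Distance = √((-4.41)² + (17.39)²) = 17.946 nmi.

17.9 nmi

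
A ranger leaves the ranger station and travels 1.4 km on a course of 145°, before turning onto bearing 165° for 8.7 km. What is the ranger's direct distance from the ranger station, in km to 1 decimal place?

Leg 1 (145°, 1.4 km): east 1.4 sin 145° = 0.80, north 1.4 cos 145° = -1.15
Leg 2 (165°, 8.7 km): east 8.7 sin 165° = 2.25, north 8.7 cos 165° = -8.40
Net: 3.05 east, -9.55 north. Distance = √((3.05)² + (-9.55)²) = 10.027 km.

10.0 km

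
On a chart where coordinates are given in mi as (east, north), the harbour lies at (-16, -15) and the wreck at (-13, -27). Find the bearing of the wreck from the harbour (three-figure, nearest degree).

166°

Δeast = -13 − -16 = 3.00; Δnorth = -27 − -15 = -12.00.
Bearing = atan2(Δeast, Δnorth) mod 360° = 165.96° ≈ 166°.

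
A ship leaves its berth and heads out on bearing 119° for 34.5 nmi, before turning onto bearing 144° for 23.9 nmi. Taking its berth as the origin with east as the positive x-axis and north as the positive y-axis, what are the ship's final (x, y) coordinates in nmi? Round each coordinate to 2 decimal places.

(44.22, -36.06)

Leg 1 (119°, 34.5 nmi): east 34.5 sin 119° = 30.17, north 34.5 cos 119° = -16.73
Leg 2 (144°, 23.9 nmi): east 23.9 sin 144° = 14.05, north 23.9 cos 144° = -19.34
Summing: 44.22 nmi east, -36.06 nmi north → (44.22, -36.06).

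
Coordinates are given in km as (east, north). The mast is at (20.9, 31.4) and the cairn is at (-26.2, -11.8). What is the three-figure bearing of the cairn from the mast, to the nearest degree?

227°

Δeast = -26.2 − 20.9 = -47.10; Δnorth = -11.8 − 31.4 = -43.20.
Bearing = atan2(Δeast, Δnorth) mod 360° = 227.47° ≈ 227°.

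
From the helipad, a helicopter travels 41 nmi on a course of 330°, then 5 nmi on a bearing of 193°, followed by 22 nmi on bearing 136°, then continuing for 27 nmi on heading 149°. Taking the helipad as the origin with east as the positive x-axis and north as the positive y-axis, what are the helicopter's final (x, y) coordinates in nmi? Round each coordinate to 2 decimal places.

(7.56, -8.33)

Leg 1 (330°, 41 nmi): east 41 sin 330° = -20.50, north 41 cos 330° = 35.51
Leg 2 (193°, 5 nmi): east 5 sin 193° = -1.12, north 5 cos 193° = -4.87
Leg 3 (136°, 22 nmi): east 22 sin 136° = 15.28, north 22 cos 136° = -15.83
Leg 4 (149°, 27 nmi): east 27 sin 149° = 13.91, north 27 cos 149° = -23.14
Summing: 7.56 nmi east, -8.33 nmi north → (7.56, -8.33).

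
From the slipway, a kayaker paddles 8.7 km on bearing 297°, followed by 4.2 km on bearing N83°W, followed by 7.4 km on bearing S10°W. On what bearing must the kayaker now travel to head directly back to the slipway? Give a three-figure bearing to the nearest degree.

078°

Leg 1 (297°, 8.7 km): east 8.7 sin 297° = -7.75, north 8.7 cos 297° = 3.95
Leg 2 (N83°W, 4.2 km): east 4.2 sin 277° = -4.17, north 4.2 cos 277° = 0.51
Leg 3 (S10°W, 7.4 km): east 7.4 sin 190° = -1.28, north 7.4 cos 190° = -7.29
Net displacement: -13.21 east, -2.83 north. Direction back to start is (13.21, 2.83): bearing = atan2(13.21, 2.83) mod 360° = 77.92° ≈ 078°.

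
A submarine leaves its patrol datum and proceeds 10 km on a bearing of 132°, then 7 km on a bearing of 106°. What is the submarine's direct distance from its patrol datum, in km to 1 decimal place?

Leg 1 (132°, 10 km): east 10 sin 132° = 7.43, north 10 cos 132° = -6.69
Leg 2 (106°, 7 km): east 7 sin 106° = 6.73, north 7 cos 106° = -1.93
Net: 14.16 east, -8.62 north. Distance = √((14.16)² + (-8.62)²) = 16.578 km.

16.6 km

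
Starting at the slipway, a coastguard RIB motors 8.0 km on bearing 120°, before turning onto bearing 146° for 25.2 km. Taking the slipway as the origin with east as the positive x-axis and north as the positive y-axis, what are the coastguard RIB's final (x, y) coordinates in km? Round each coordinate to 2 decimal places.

(21.02, -24.89)

Leg 1 (120°, 8.0 km): east 8.0 sin 120° = 6.93, north 8.0 cos 120° = -4.00
Leg 2 (146°, 25.2 km): east 25.2 sin 146° = 14.09, north 25.2 cos 146° = -20.89
Summing: 21.02 km east, -24.89 km north → (21.02, -24.89).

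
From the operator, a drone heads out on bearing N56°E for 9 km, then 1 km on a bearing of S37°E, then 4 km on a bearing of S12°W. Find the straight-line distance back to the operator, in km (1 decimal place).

7.2 km

Leg 1 (N56°E, 9 km): east 9 sin 56° = 7.46, north 9 cos 56° = 5.03
Leg 2 (S37°E, 1 km): east 1 sin 143° = 0.60, north 1 cos 143° = -0.80
Leg 3 (S12°W, 4 km): east 4 sin 192° = -0.83, north 4 cos 192° = -3.91
Net: 7.23 east, 0.32 north. Distance = √((7.23)² + (0.32)²) = 7.239 km.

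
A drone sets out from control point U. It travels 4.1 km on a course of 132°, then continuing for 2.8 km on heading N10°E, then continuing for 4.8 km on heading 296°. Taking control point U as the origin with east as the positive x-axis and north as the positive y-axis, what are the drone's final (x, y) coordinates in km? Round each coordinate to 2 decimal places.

(-0.78, 2.12)

Leg 1 (132°, 4.1 km): east 4.1 sin 132° = 3.05, north 4.1 cos 132° = -2.74
Leg 2 (N10°E, 2.8 km): east 2.8 sin 10° = 0.49, north 2.8 cos 10° = 2.76
Leg 3 (296°, 4.8 km): east 4.8 sin 296° = -4.31, north 4.8 cos 296° = 2.10
Summing: -0.78 km east, 2.12 km north → (-0.78, 2.12).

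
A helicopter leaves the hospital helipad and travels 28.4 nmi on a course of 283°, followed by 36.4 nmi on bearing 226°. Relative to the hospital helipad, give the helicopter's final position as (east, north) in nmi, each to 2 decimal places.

Leg 1 (283°, 28.4 nmi): east 28.4 sin 283° = -27.67, north 28.4 cos 283° = 6.39
Leg 2 (226°, 36.4 nmi): east 36.4 sin 226° = -26.18, north 36.4 cos 226° = -25.29
Summing: -53.86 nmi east, -18.90 nmi north → (-53.86, -18.90).

(-53.86, -18.90)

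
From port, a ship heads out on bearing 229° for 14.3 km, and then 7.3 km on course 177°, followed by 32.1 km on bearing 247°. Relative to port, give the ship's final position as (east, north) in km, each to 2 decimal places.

Leg 1 (229°, 14.3 km): east 14.3 sin 229° = -10.79, north 14.3 cos 229° = -9.38
Leg 2 (177°, 7.3 km): east 7.3 sin 177° = 0.38, north 7.3 cos 177° = -7.29
Leg 3 (247°, 32.1 km): east 32.1 sin 247° = -29.55, north 32.1 cos 247° = -12.54
Summing: -39.96 km east, -29.21 km north → (-39.96, -29.21).

(-39.96, -29.21)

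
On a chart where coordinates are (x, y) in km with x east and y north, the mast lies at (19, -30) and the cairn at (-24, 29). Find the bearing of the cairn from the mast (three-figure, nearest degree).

324°

Δeast = -24 − 19 = -43.00; Δnorth = 29 − -30 = 59.00.
Bearing = atan2(Δeast, Δnorth) mod 360° = 323.91° ≈ 324°.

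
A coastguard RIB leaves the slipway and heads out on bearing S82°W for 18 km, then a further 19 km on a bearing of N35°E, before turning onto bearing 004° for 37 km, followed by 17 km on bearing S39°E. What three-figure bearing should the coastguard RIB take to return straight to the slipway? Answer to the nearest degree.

190°

Leg 1 (S82°W, 18 km): east 18 sin 262° = -17.82, north 18 cos 262° = -2.51
Leg 2 (N35°E, 19 km): east 19 sin 35° = 10.90, north 19 cos 35° = 15.56
Leg 3 (004°, 37 km): east 37 sin 4° = 2.58, north 37 cos 4° = 36.91
Leg 4 (S39°E, 17 km): east 17 sin 141° = 10.70, north 17 cos 141° = -13.21
Net displacement: 6.35 east, 36.76 north. Direction back to start is (-6.35, -36.76): bearing = atan2(-6.35, -36.76) mod 360° = 189.81° ≈ 190°.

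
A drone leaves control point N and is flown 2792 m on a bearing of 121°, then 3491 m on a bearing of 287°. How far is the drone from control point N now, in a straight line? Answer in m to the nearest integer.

Leg 1 (121°, 2792 m): east 2792 sin 121° = 2393.21, north 2792 cos 121° = -1437.99
Leg 2 (287°, 3491 m): east 3491 sin 287° = -3338.46, north 3491 cos 287° = 1020.67
Net: -945.25 east, -417.32 north. Distance = √((-945.25)² + (-417.32)²) = 1033.271 m.

1033 m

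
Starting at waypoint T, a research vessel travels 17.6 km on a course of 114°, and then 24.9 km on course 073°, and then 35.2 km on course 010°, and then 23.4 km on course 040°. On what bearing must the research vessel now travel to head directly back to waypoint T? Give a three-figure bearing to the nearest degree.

229°

Leg 1 (114°, 17.6 km): east 17.6 sin 114° = 16.08, north 17.6 cos 114° = -7.16
Leg 2 (073°, 24.9 km): east 24.9 sin 73° = 23.81, north 24.9 cos 73° = 7.28
Leg 3 (010°, 35.2 km): east 35.2 sin 10° = 6.11, north 35.2 cos 10° = 34.67
Leg 4 (040°, 23.4 km): east 23.4 sin 40° = 15.04, north 23.4 cos 40° = 17.93
Net displacement: 61.04 east, 52.71 north. Direction back to start is (-61.04, -52.71): bearing = atan2(-61.04, -52.71) mod 360° = 229.19° ≈ 229°.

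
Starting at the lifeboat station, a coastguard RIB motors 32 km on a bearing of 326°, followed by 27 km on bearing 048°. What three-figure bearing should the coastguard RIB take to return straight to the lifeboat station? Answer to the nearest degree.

183°

Leg 1 (326°, 32 km): east 32 sin 326° = -17.89, north 32 cos 326° = 26.53
Leg 2 (048°, 27 km): east 27 sin 48° = 20.06, north 27 cos 48° = 18.07
Net displacement: 2.17 east, 44.60 north. Direction back to start is (-2.17, -44.60): bearing = atan2(-2.17, -44.60) mod 360° = 182.79° ≈ 183°.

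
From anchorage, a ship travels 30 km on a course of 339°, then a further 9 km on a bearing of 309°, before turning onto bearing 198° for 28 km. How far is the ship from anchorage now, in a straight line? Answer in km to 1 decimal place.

27.3 km

Leg 1 (339°, 30 km): east 30 sin 339° = -10.75, north 30 cos 339° = 28.01
Leg 2 (309°, 9 km): east 9 sin 309° = -6.99, north 9 cos 309° = 5.66
Leg 3 (198°, 28 km): east 28 sin 198° = -8.65, north 28 cos 198° = -26.63
Net: -26.40 east, 7.04 north. Distance = √((-26.40)² + (7.04)²) = 27.321 km.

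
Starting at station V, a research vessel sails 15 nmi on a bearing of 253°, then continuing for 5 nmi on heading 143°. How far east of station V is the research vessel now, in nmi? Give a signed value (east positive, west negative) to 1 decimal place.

Leg 1 (253°, 15 nmi): east 15 sin 253° = -14.34, north 15 cos 253° = -4.39
Leg 2 (143°, 5 nmi): east 5 sin 143° = 3.01, north 5 cos 143° = -3.99
Net east component: -11.34 nmi.

-11.3 nmi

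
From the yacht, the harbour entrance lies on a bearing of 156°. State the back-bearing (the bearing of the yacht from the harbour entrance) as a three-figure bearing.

336°

Back-bearing = 156° + 180° = 336°.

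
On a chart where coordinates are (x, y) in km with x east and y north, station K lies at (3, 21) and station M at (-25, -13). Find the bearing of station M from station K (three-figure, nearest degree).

Δeast = -25 − 3 = -28.00; Δnorth = -13 − 21 = -34.00.
Bearing = atan2(Δeast, Δnorth) mod 360° = 219.47° ≈ 219°.

219°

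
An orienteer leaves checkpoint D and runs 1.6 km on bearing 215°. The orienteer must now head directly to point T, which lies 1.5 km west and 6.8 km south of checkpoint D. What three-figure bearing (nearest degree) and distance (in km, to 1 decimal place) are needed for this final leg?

186°, 5.5 km

Leg 1 (215°, 1.6 km): east 1.6 sin 215° = -0.92, north 1.6 cos 215° = -1.31
Current position: (-0.92, -1.31). Target: (-1.5, -6.8). Remaining: Δeast = -0.58, Δnorth = -5.49.
Bearing = atan2(-0.58, -5.49) mod 360° = 186.05°; distance = √((-0.58)² + (-5.49)²) = 5.520 km.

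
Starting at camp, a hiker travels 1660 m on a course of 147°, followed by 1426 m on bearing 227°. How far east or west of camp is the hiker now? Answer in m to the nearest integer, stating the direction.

Leg 1 (147°, 1660 m): east 1660 sin 147° = 904.10, north 1660 cos 147° = -1392.19
Leg 2 (227°, 1426 m): east 1426 sin 227° = -1042.91, north 1426 cos 227° = -972.53
Net east component: -138.81 m.

139 m west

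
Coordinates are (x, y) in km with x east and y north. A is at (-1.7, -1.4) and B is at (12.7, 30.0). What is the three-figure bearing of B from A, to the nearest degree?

Δeast = 12.7 − -1.7 = 14.40; Δnorth = 30.0 − -1.4 = 31.40.
Bearing = atan2(Δeast, Δnorth) mod 360° = 24.64° ≈ 025°.

025°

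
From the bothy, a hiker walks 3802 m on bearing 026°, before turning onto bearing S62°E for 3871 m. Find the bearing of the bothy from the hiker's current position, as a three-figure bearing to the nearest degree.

253°

Leg 1 (026°, 3802 m): east 3802 sin 26° = 1666.69, north 3802 cos 26° = 3417.21
Leg 2 (S62°E, 3871 m): east 3871 sin 118° = 3417.89, north 3871 cos 118° = -1817.32
Net displacement: 5084.58 east, 1599.89 north. Direction back to start is (-5084.58, -1599.89): bearing = atan2(-5084.58, -1599.89) mod 360° = 252.53° ≈ 253°.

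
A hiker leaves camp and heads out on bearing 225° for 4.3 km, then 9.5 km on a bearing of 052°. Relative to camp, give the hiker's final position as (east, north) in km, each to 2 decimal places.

(4.45, 2.81)

Leg 1 (225°, 4.3 km): east 4.3 sin 225° = -3.04, north 4.3 cos 225° = -3.04
Leg 2 (052°, 9.5 km): east 9.5 sin 52° = 7.49, north 9.5 cos 52° = 5.85
Summing: 4.45 km east, 2.81 km north → (4.45, 2.81).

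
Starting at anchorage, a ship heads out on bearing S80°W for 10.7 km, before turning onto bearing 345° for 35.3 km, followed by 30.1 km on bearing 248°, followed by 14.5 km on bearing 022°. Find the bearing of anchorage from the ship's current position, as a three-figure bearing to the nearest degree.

129°

Leg 1 (S80°W, 10.7 km): east 10.7 sin 260° = -10.54, north 10.7 cos 260° = -1.86
Leg 2 (345°, 35.3 km): east 35.3 sin 345° = -9.14, north 35.3 cos 345° = 34.10
Leg 3 (248°, 30.1 km): east 30.1 sin 248° = -27.91, north 30.1 cos 248° = -11.28
Leg 4 (022°, 14.5 km): east 14.5 sin 22° = 5.43, north 14.5 cos 22° = 13.44
Net displacement: -42.15 east, 34.41 north. Direction back to start is (42.15, -34.41): bearing = atan2(42.15, -34.41) mod 360° = 129.23° ≈ 129°.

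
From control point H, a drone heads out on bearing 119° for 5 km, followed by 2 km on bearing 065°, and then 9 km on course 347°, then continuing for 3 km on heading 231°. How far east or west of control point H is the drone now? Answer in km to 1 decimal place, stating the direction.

Leg 1 (119°, 5 km): east 5 sin 119° = 4.37, north 5 cos 119° = -2.42
Leg 2 (065°, 2 km): east 2 sin 65° = 1.81, north 2 cos 65° = 0.85
Leg 3 (347°, 9 km): east 9 sin 347° = -2.02, north 9 cos 347° = 8.77
Leg 4 (231°, 3 km): east 3 sin 231° = -2.33, north 3 cos 231° = -1.89
Net east component: 1.83 km.

1.8 km east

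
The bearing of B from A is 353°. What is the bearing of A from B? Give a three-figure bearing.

173°

Back-bearing = 353° − 180° = 173°.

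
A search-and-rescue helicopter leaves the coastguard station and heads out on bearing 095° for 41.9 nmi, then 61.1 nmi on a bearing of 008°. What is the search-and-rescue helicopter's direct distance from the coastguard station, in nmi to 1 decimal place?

Leg 1 (095°, 41.9 nmi): east 41.9 sin 95° = 41.74, north 41.9 cos 95° = -3.65
Leg 2 (008°, 61.1 nmi): east 61.1 sin 8° = 8.50, north 61.1 cos 8° = 60.51
Net: 50.24 east, 56.85 north. Distance = √((50.24)² + (56.85)²) = 75.874 nmi.

75.9 nmi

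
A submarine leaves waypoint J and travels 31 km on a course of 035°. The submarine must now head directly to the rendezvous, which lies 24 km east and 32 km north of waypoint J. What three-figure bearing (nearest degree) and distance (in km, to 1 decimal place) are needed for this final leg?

043°, 9.1 km

Leg 1 (035°, 31 km): east 31 sin 35° = 17.78, north 31 cos 35° = 25.39
Current position: (17.78, 25.39). Target: (24, 32). Remaining: Δeast = 6.22, Δnorth = 6.61.
Bearing = atan2(6.22, 6.61) mod 360° = 43.27°; distance = √((6.22)² + (6.61)²) = 9.073 km.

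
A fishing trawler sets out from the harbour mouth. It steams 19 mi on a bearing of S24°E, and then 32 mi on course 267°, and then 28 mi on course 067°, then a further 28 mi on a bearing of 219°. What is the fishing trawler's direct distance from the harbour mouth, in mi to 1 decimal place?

Leg 1 (S24°E, 19 mi): east 19 sin 156° = 7.73, north 19 cos 156° = -17.36
Leg 2 (267°, 32 mi): east 32 sin 267° = -31.96, north 32 cos 267° = -1.67
Leg 3 (067°, 28 mi): east 28 sin 67° = 25.77, north 28 cos 67° = 10.94
Leg 4 (219°, 28 mi): east 28 sin 219° = -17.62, north 28 cos 219° = -21.76
Net: -16.07 east, -29.85 north. Distance = √((-16.07)² + (-29.85)²) = 33.905 mi.

33.9 mi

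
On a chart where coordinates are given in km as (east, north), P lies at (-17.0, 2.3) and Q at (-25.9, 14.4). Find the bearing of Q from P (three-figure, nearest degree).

324°

Δeast = -25.9 − -17.0 = -8.90; Δnorth = 14.4 − 2.3 = 12.10.
Bearing = atan2(Δeast, Δnorth) mod 360° = 323.66° ≈ 324°.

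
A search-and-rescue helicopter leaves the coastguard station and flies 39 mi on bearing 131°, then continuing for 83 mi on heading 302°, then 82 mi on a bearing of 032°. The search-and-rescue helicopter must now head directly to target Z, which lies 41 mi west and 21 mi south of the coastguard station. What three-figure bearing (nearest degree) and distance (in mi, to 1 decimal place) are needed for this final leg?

202°, 117.3 mi

Leg 1 (131°, 39 mi): east 39 sin 131° = 29.43, north 39 cos 131° = -25.59
Leg 2 (302°, 83 mi): east 83 sin 302° = -70.39, north 83 cos 302° = 43.98
Leg 3 (032°, 82 mi): east 82 sin 32° = 43.45, north 82 cos 32° = 69.54
Current position: (2.50, 87.94). Target: (-41, -21). Remaining: Δeast = -43.50, Δnorth = -108.94.
Bearing = atan2(-43.50, -108.94) mod 360° = 201.77°; distance = √((-43.50)² + (-108.94)²) = 117.301 mi.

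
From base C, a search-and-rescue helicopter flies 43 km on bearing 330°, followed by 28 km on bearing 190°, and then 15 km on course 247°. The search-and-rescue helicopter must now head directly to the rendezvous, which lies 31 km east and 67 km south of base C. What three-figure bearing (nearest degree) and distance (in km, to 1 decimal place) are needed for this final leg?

135°, 100.4 km

Leg 1 (330°, 43 km): east 43 sin 330° = -21.50, north 43 cos 330° = 37.24
Leg 2 (190°, 28 km): east 28 sin 190° = -4.86, north 28 cos 190° = -27.57
Leg 3 (247°, 15 km): east 15 sin 247° = -13.81, north 15 cos 247° = -5.86
Current position: (-40.17, 3.80). Target: (31, -67). Remaining: Δeast = 71.17, Δnorth = -70.80.
Bearing = atan2(71.17, -70.80) mod 360° = 134.85°; distance = √((71.17)² + (-70.80)²) = 100.391 km.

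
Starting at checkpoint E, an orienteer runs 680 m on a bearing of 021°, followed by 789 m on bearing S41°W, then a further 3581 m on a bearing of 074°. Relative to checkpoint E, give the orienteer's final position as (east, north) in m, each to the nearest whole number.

(3168, 1026)

Leg 1 (021°, 680 m): east 680 sin 21° = 243.69, north 680 cos 21° = 634.83
Leg 2 (S41°W, 789 m): east 789 sin 221° = -517.63, north 789 cos 221° = -595.47
Leg 3 (074°, 3581 m): east 3581 sin 74° = 3442.28, north 3581 cos 74° = 987.06
Summing: 3168.34 m east, 1026.43 m north → (3168, 1026).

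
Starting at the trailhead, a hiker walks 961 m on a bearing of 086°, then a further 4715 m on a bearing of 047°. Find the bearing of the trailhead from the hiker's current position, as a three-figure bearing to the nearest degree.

233°

Leg 1 (086°, 961 m): east 961 sin 86° = 958.66, north 961 cos 86° = 67.04
Leg 2 (047°, 4715 m): east 4715 sin 47° = 3448.33, north 4715 cos 47° = 3215.62
Net displacement: 4406.99 east, 3282.66 north. Direction back to start is (-4406.99, -3282.66): bearing = atan2(-4406.99, -3282.66) mod 360° = 233.32° ≈ 233°.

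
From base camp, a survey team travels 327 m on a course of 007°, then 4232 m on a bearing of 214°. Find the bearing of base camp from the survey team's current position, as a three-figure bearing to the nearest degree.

036°

Leg 1 (007°, 327 m): east 327 sin 7° = 39.85, north 327 cos 7° = 324.56
Leg 2 (214°, 4232 m): east 4232 sin 214° = -2366.50, north 4232 cos 214° = -3508.49
Net displacement: -2326.65 east, -3183.92 north. Direction back to start is (2326.65, 3183.92): bearing = atan2(2326.65, 3183.92) mod 360° = 36.16° ≈ 036°.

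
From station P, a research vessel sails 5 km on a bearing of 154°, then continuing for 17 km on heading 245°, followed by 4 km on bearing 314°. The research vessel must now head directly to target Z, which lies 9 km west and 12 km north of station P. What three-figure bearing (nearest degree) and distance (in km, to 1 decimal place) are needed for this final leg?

Leg 1 (154°, 5 km): east 5 sin 154° = 2.19, north 5 cos 154° = -4.49
Leg 2 (245°, 17 km): east 17 sin 245° = -15.41, north 17 cos 245° = -7.18
Leg 3 (314°, 4 km): east 4 sin 314° = -2.88, north 4 cos 314° = 2.78
Current position: (-16.09, -8.90). Target: (-9, 12). Remaining: Δeast = 7.09, Δnorth = 20.90.
Bearing = atan2(7.09, 20.90) mod 360° = 18.75°; distance = √((7.09)² + (20.90)²) = 22.071 km.

019°, 22.1 km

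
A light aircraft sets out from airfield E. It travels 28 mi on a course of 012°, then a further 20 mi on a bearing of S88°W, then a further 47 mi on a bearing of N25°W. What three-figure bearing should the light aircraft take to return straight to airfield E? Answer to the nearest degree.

154°

Leg 1 (012°, 28 mi): east 28 sin 12° = 5.82, north 28 cos 12° = 27.39
Leg 2 (S88°W, 20 mi): east 20 sin 268° = -19.99, north 20 cos 268° = -0.70
Leg 3 (N25°W, 47 mi): east 47 sin 335° = -19.86, north 47 cos 335° = 42.60
Net displacement: -34.03 east, 69.29 north. Direction back to start is (34.03, -69.29): bearing = atan2(34.03, -69.29) mod 360° = 153.84° ≈ 154°.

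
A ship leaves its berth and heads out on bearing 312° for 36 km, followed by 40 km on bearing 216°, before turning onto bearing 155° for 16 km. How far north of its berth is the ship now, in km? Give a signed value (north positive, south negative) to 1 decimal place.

Leg 1 (312°, 36 km): east 36 sin 312° = -26.75, north 36 cos 312° = 24.09
Leg 2 (216°, 40 km): east 40 sin 216° = -23.51, north 40 cos 216° = -32.36
Leg 3 (155°, 16 km): east 16 sin 155° = 6.76, north 16 cos 155° = -14.50
Net north component: -22.77 km.

-22.8 km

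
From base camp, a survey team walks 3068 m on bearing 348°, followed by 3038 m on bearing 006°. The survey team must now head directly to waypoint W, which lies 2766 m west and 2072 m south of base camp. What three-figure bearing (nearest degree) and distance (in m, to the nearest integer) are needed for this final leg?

Leg 1 (348°, 3068 m): east 3068 sin 348° = -637.87, north 3068 cos 348° = 3000.96
Leg 2 (006°, 3038 m): east 3038 sin 6° = 317.56, north 3038 cos 6° = 3021.36
Current position: (-320.32, 6022.31). Target: (-2766, -2072). Remaining: Δeast = -2445.68, Δnorth = -8094.31.
Bearing = atan2(-2445.68, -8094.31) mod 360° = 196.81°; distance = √((-2445.68)² + (-8094.31)²) = 8455.726 m.

197°, 8456 m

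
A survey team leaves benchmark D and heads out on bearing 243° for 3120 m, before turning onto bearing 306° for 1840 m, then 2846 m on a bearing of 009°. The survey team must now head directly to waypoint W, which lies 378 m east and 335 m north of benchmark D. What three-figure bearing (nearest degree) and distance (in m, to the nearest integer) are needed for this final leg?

117°, 4715 m

Leg 1 (243°, 3120 m): east 3120 sin 243° = -2779.94, north 3120 cos 243° = -1416.45
Leg 2 (306°, 1840 m): east 1840 sin 306° = -1488.59, north 1840 cos 306° = 1081.52
Leg 3 (009°, 2846 m): east 2846 sin 9° = 445.21, north 2846 cos 9° = 2810.96
Current position: (-3823.32, 2476.04). Target: (378, 335). Remaining: Δeast = 4201.32, Δnorth = -2141.04.
Bearing = atan2(4201.32, -2141.04) mod 360° = 117.00°; distance = √((4201.32)² + (-2141.04)²) = 4715.413 m.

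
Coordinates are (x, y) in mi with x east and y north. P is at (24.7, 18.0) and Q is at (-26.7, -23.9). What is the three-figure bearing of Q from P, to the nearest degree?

231°

Δeast = -26.7 − 24.7 = -51.40; Δnorth = -23.9 − 18.0 = -41.90.
Bearing = atan2(Δeast, Δnorth) mod 360° = 230.81° ≈ 231°.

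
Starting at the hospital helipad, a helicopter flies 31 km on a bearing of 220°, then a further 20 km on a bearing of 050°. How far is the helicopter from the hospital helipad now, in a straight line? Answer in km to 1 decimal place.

Leg 1 (220°, 31 km): east 31 sin 220° = -19.93, north 31 cos 220° = -23.75
Leg 2 (050°, 20 km): east 20 sin 50° = 15.32, north 20 cos 50° = 12.86
Net: -4.61 east, -10.89 north. Distance = √((-4.61)² + (-10.89)²) = 11.825 km.

11.8 km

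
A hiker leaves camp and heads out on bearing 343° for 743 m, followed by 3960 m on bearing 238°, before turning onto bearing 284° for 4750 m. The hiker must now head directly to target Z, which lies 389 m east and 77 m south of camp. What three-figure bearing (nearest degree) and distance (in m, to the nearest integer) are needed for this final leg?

089°, 8575 m

Leg 1 (343°, 743 m): east 743 sin 343° = -217.23, north 743 cos 343° = 710.53
Leg 2 (238°, 3960 m): east 3960 sin 238° = -3358.27, north 3960 cos 238° = -2098.48
Leg 3 (284°, 4750 m): east 4750 sin 284° = -4608.90, north 4750 cos 284° = 1149.13
Current position: (-8184.41, -238.82). Target: (389, -77). Remaining: Δeast = 8573.41, Δnorth = 161.82.
Bearing = atan2(8573.41, 161.82) mod 360° = 88.92°; distance = √((8573.41)² + (161.82)²) = 8574.934 m.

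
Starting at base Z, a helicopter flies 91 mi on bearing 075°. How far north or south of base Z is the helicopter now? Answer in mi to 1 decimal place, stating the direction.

Leg 1 (075°, 91 mi): east 91 sin 75° = 87.90, north 91 cos 75° = 23.55
Net north component: 23.55 mi.

23.6 mi north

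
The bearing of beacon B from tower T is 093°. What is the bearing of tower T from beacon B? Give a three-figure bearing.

Back-bearing = 093° + 180° = 273°.

273°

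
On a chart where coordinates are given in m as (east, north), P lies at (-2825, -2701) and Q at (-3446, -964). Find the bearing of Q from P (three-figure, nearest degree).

340°

Δeast = -3446 − -2825 = -621.00; Δnorth = -964 − -2701 = 1737.00.
Bearing = atan2(Δeast, Δnorth) mod 360° = 340.33° ≈ 340°.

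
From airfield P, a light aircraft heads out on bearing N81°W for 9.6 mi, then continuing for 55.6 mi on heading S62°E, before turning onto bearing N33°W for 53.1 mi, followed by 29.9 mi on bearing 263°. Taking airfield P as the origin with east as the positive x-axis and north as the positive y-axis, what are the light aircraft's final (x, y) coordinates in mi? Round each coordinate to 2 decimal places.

Leg 1 (N81°W, 9.6 mi): east 9.6 sin 279° = -9.48, north 9.6 cos 279° = 1.50
Leg 2 (S62°E, 55.6 mi): east 55.6 sin 118° = 49.09, north 55.6 cos 118° = -26.10
Leg 3 (N33°W, 53.1 mi): east 53.1 sin 327° = -28.92, north 53.1 cos 327° = 44.53
Leg 4 (263°, 29.9 mi): east 29.9 sin 263° = -29.68, north 29.9 cos 263° = -3.64
Summing: -18.99 mi east, 16.29 mi north → (-18.99, 16.29).

(-18.99, 16.29)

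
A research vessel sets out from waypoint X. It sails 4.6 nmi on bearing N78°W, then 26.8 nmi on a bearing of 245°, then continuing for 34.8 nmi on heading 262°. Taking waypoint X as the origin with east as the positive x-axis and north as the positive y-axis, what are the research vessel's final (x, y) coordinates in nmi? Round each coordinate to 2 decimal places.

Leg 1 (N78°W, 4.6 nmi): east 4.6 sin 282° = -4.50, north 4.6 cos 282° = 0.96
Leg 2 (245°, 26.8 nmi): east 26.8 sin 245° = -24.29, north 26.8 cos 245° = -11.33
Leg 3 (262°, 34.8 nmi): east 34.8 sin 262° = -34.46, north 34.8 cos 262° = -4.84
Summing: -63.25 nmi east, -15.21 nmi north → (-63.25, -15.21).

(-63.25, -15.21)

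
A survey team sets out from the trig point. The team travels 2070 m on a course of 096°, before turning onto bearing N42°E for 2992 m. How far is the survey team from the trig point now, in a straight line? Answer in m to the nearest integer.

Leg 1 (096°, 2070 m): east 2070 sin 96° = 2058.66, north 2070 cos 96° = -216.37
Leg 2 (N42°E, 2992 m): east 2992 sin 42° = 2002.04, north 2992 cos 42° = 2223.49
Net: 4060.70 east, 2007.12 north. Distance = √((4060.70)² + (2007.12)²) = 4529.657 m.

4530 m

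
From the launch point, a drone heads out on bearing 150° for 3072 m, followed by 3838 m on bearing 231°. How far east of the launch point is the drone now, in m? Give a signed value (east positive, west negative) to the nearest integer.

-1447 m

Leg 1 (150°, 3072 m): east 3072 sin 150° = 1536.00, north 3072 cos 150° = -2660.43
Leg 2 (231°, 3838 m): east 3838 sin 231° = -2982.69, north 3838 cos 231° = -2415.33
Net east component: -1446.69 m.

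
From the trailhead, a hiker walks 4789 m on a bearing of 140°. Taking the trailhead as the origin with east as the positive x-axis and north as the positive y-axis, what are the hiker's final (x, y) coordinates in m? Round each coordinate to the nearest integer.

Leg 1 (140°, 4789 m): east 4789 sin 140° = 3078.31, north 4789 cos 140° = -3668.59
Summing: 3078.31 m east, -3668.59 m north → (3078, -3669).

(3078, -3669)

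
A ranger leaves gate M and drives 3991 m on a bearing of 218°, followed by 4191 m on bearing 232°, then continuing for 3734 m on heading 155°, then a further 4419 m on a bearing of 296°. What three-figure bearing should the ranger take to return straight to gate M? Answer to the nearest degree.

Leg 1 (218°, 3991 m): east 3991 sin 218° = -2457.10, north 3991 cos 218° = -3144.95
Leg 2 (232°, 4191 m): east 4191 sin 232° = -3302.55, north 4191 cos 232° = -2580.24
Leg 3 (155°, 3734 m): east 3734 sin 155° = 1578.06, north 3734 cos 155° = -3384.15
Leg 4 (296°, 4419 m): east 4419 sin 296° = -3971.77, north 4419 cos 296° = 1937.16
Net displacement: -8153.37 east, -7172.18 north. Direction back to start is (8153.37, 7172.18): bearing = atan2(8153.37, 7172.18) mod 360° = 48.66° ≈ 049°.

049°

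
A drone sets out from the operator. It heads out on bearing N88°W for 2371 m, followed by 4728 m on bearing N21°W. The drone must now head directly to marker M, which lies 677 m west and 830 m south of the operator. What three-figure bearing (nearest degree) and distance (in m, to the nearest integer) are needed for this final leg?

148°, 6312 m

Leg 1 (N88°W, 2371 m): east 2371 sin 272° = -2369.56, north 2371 cos 272° = 82.75
Leg 2 (N21°W, 4728 m): east 4728 sin 339° = -1694.36, north 4728 cos 339° = 4413.97
Current position: (-4063.92, 4496.71). Target: (-677, -830). Remaining: Δeast = 3386.92, Δnorth = -5326.71.
Bearing = atan2(3386.92, -5326.71) mod 360° = 147.55°; distance = √((3386.92)² + (-5326.71)²) = 6312.299 m.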